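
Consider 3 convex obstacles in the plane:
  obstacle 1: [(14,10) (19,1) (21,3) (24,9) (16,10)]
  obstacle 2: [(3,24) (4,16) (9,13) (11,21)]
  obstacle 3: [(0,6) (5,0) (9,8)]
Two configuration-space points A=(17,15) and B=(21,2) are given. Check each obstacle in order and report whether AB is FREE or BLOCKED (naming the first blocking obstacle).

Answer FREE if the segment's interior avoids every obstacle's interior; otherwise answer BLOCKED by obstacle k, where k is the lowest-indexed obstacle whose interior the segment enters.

Obstacle 1 [(14,10) (19,1) (21,3) (24,9) (16,10)]:
  edge (14,10)–(19,1): clear
  edge (19,1)–(21,3): crosses AB
  edge (21,3)–(24,9): clear
  edge (24,9)–(16,10): crosses AB
  edge (16,10)–(14,10): clear
  → BLOCKED
Obstacle 2 [(3,24) (4,16) (9,13) (11,21)]:
  edge (3,24)–(4,16): clear
  edge (4,16)–(9,13): clear
  edge (9,13)–(11,21): clear
  edge (11,21)–(3,24): clear
  midpoint (19,17/2) outside
  → clear
Obstacle 3 [(0,6) (5,0) (9,8)]:
  edge (0,6)–(5,0): clear
  edge (5,0)–(9,8): clear
  edge (9,8)–(0,6): clear
  midpoint (19,17/2) outside
  → clear

BLOCKED by obstacle 1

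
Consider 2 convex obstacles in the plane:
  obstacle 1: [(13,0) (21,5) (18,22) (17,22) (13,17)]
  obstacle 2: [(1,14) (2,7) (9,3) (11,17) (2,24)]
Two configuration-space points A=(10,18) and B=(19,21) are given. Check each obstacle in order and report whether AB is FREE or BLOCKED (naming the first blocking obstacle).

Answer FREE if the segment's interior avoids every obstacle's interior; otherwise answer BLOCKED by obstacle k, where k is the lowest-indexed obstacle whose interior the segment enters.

BLOCKED by obstacle 1

Obstacle 1 [(13,0) (21,5) (18,22) (17,22) (13,17)]:
  edge (13,0)–(21,5): clear
  edge (21,5)–(18,22): crosses AB
  edge (18,22)–(17,22): clear
  edge (17,22)–(13,17): crosses AB
  edge (13,17)–(13,0): clear
  → BLOCKED
Obstacle 2 [(1,14) (2,7) (9,3) (11,17) (2,24)]:
  edge (1,14)–(2,7): clear
  edge (2,7)–(9,3): clear
  edge (9,3)–(11,17): clear
  edge (11,17)–(2,24): clear
  edge (2,24)–(1,14): clear
  midpoint (29/2,39/2) outside
  → clear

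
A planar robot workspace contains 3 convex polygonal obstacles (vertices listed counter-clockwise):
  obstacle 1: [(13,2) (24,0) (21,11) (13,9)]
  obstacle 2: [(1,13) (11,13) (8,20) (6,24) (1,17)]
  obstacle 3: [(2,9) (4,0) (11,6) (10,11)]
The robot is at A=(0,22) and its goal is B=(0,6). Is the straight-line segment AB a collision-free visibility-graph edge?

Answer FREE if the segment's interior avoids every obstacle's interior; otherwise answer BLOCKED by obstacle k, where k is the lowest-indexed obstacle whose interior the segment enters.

Obstacle 1 [(13,2) (24,0) (21,11) (13,9)]:
  edge (13,2)–(24,0): clear
  edge (24,0)–(21,11): clear
  edge (21,11)–(13,9): clear
  edge (13,9)–(13,2): clear
  midpoint (0,14) outside
  → clear
Obstacle 2 [(1,13) (11,13) (8,20) (6,24) (1,17)]:
  edge (1,13)–(11,13): clear
  edge (11,13)–(8,20): clear
  edge (8,20)–(6,24): clear
  edge (6,24)–(1,17): clear
  edge (1,17)–(1,13): clear
  midpoint (0,14) outside
  → clear
Obstacle 3 [(2,9) (4,0) (11,6) (10,11)]:
  edge (2,9)–(4,0): clear
  edge (4,0)–(11,6): clear
  edge (11,6)–(10,11): clear
  edge (10,11)–(2,9): clear
  midpoint (0,14) outside
  → clear

FREE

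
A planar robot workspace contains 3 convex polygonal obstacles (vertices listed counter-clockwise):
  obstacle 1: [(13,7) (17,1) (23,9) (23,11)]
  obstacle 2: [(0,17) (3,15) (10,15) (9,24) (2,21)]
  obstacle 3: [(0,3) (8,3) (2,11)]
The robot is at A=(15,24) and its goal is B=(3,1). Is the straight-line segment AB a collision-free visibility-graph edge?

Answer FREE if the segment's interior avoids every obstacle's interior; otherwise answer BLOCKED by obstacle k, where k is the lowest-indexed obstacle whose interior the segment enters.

BLOCKED by obstacle 3

Obstacle 1 [(13,7) (17,1) (23,9) (23,11)]:
  edge (13,7)–(17,1): clear
  edge (17,1)–(23,9): clear
  edge (23,9)–(23,11): clear
  edge (23,11)–(13,7): clear
  midpoint (9,25/2) outside
  → clear
Obstacle 2 [(0,17) (3,15) (10,15) (9,24) (2,21)]:
  edge (0,17)–(3,15): clear
  edge (3,15)–(10,15): clear
  edge (10,15)–(9,24): clear
  edge (9,24)–(2,21): clear
  edge (2,21)–(0,17): clear
  midpoint (9,25/2) outside
  → clear
Obstacle 3 [(0,3) (8,3) (2,11)]:
  edge (0,3)–(8,3): crosses AB
  edge (8,3)–(2,11): crosses AB
  edge (2,11)–(0,3): clear
  → BLOCKED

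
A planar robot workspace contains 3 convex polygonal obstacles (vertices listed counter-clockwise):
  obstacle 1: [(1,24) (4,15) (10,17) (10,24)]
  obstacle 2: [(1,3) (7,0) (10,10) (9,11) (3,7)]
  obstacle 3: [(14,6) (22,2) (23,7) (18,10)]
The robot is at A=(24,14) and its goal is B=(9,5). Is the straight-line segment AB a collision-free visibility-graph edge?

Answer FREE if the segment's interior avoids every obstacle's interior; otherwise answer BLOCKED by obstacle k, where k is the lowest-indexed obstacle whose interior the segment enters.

FREE

Obstacle 1 [(1,24) (4,15) (10,17) (10,24)]:
  edge (1,24)–(4,15): clear
  edge (4,15)–(10,17): clear
  edge (10,17)–(10,24): clear
  edge (10,24)–(1,24): clear
  midpoint (33/2,19/2) outside
  → clear
Obstacle 2 [(1,3) (7,0) (10,10) (9,11) (3,7)]:
  edge (1,3)–(7,0): clear
  edge (7,0)–(10,10): clear
  edge (10,10)–(9,11): clear
  edge (9,11)–(3,7): clear
  edge (3,7)–(1,3): clear
  midpoint (33/2,19/2) outside
  → clear
Obstacle 3 [(14,6) (22,2) (23,7) (18,10)]:
  edge (14,6)–(22,2): clear
  edge (22,2)–(23,7): clear
  edge (23,7)–(18,10): clear
  edge (18,10)–(14,6): clear
  midpoint (33/2,19/2) outside
  → clear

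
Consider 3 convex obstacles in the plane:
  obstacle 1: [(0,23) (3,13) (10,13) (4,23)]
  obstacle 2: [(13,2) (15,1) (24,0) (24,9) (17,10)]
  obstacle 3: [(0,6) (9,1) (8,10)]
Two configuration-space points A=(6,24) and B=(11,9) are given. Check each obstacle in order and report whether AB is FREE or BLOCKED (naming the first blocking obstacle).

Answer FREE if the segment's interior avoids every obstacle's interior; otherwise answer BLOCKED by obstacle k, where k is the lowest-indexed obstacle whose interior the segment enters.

BLOCKED by obstacle 1

Obstacle 1 [(0,23) (3,13) (10,13) (4,23)]:
  edge (0,23)–(3,13): clear
  edge (3,13)–(10,13): crosses AB
  edge (10,13)–(4,23): crosses AB
  edge (4,23)–(0,23): clear
  → BLOCKED
Obstacle 2 [(13,2) (15,1) (24,0) (24,9) (17,10)]:
  edge (13,2)–(15,1): clear
  edge (15,1)–(24,0): clear
  edge (24,0)–(24,9): clear
  edge (24,9)–(17,10): clear
  edge (17,10)–(13,2): clear
  midpoint (17/2,33/2) outside
  → clear
Obstacle 3 [(0,6) (9,1) (8,10)]:
  edge (0,6)–(9,1): clear
  edge (9,1)–(8,10): clear
  edge (8,10)–(0,6): clear
  midpoint (17/2,33/2) outside
  → clear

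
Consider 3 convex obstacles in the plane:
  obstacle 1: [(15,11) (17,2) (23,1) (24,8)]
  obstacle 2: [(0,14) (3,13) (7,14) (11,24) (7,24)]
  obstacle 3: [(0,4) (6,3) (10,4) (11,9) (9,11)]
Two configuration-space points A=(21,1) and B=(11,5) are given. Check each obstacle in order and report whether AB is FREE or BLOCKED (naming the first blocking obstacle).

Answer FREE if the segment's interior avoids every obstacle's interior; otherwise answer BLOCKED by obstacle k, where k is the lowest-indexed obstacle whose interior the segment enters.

Obstacle 1 [(15,11) (17,2) (23,1) (24,8)]:
  edge (15,11)–(17,2): crosses AB
  edge (17,2)–(23,1): crosses AB
  edge (23,1)–(24,8): clear
  edge (24,8)–(15,11): clear
  → BLOCKED
Obstacle 2 [(0,14) (3,13) (7,14) (11,24) (7,24)]:
  edge (0,14)–(3,13): clear
  edge (3,13)–(7,14): clear
  edge (7,14)–(11,24): clear
  edge (11,24)–(7,24): clear
  edge (7,24)–(0,14): clear
  midpoint (16,3) outside
  → clear
Obstacle 3 [(0,4) (6,3) (10,4) (11,9) (9,11)]:
  edge (0,4)–(6,3): clear
  edge (6,3)–(10,4): clear
  edge (10,4)–(11,9): clear
  edge (11,9)–(9,11): clear
  edge (9,11)–(0,4): clear
  midpoint (16,3) outside
  → clear

BLOCKED by obstacle 1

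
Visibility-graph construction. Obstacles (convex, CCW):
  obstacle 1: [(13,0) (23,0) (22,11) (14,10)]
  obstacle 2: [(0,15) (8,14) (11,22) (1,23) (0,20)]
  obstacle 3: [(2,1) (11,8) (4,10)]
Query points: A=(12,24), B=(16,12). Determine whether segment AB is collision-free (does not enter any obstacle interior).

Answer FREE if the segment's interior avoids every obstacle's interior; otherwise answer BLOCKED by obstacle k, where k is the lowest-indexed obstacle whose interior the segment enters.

FREE

Obstacle 1 [(13,0) (23,0) (22,11) (14,10)]:
  edge (13,0)–(23,0): clear
  edge (23,0)–(22,11): clear
  edge (22,11)–(14,10): clear
  edge (14,10)–(13,0): clear
  midpoint (14,18) outside
  → clear
Obstacle 2 [(0,15) (8,14) (11,22) (1,23) (0,20)]:
  edge (0,15)–(8,14): clear
  edge (8,14)–(11,22): clear
  edge (11,22)–(1,23): clear
  edge (1,23)–(0,20): clear
  edge (0,20)–(0,15): clear
  midpoint (14,18) outside
  → clear
Obstacle 3 [(2,1) (11,8) (4,10)]:
  edge (2,1)–(11,8): clear
  edge (11,8)–(4,10): clear
  edge (4,10)–(2,1): clear
  midpoint (14,18) outside
  → clear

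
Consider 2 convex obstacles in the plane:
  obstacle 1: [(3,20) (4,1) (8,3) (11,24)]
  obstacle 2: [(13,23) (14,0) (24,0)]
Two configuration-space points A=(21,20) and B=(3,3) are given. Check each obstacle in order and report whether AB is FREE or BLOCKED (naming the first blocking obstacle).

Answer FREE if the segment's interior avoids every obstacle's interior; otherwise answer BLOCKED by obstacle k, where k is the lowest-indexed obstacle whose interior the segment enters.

BLOCKED by obstacle 1

Obstacle 1 [(3,20) (4,1) (8,3) (11,24)]:
  edge (3,20)–(4,1): crosses AB
  edge (4,1)–(8,3): clear
  edge (8,3)–(11,24): crosses AB
  edge (11,24)–(3,20): clear
  → BLOCKED
Obstacle 2 [(13,23) (14,0) (24,0)]:
  edge (13,23)–(14,0): crosses AB
  edge (14,0)–(24,0): clear
  edge (24,0)–(13,23): crosses AB
  → BLOCKED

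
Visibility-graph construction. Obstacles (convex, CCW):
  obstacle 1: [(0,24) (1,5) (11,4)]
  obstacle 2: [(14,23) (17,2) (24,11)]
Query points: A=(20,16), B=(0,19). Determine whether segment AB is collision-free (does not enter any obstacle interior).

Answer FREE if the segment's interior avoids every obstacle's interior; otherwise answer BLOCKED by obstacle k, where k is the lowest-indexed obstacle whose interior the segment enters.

Obstacle 1 [(0,24) (1,5) (11,4)]:
  edge (0,24)–(1,5): crosses AB
  edge (1,5)–(11,4): clear
  edge (11,4)–(0,24): crosses AB
  → BLOCKED
Obstacle 2 [(14,23) (17,2) (24,11)]:
  edge (14,23)–(17,2): crosses AB
  edge (17,2)–(24,11): clear
  edge (24,11)–(14,23): crosses AB
  → BLOCKED

BLOCKED by obstacle 1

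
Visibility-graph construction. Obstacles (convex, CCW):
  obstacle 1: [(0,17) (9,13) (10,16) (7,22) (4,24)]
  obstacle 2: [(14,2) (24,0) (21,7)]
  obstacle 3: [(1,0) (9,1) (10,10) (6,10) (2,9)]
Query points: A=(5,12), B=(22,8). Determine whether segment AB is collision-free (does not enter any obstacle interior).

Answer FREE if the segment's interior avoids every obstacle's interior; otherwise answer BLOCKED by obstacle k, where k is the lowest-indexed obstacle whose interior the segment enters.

FREE

Obstacle 1 [(0,17) (9,13) (10,16) (7,22) (4,24)]:
  edge (0,17)–(9,13): clear
  edge (9,13)–(10,16): clear
  edge (10,16)–(7,22): clear
  edge (7,22)–(4,24): clear
  edge (4,24)–(0,17): clear
  midpoint (27/2,10) outside
  → clear
Obstacle 2 [(14,2) (24,0) (21,7)]:
  edge (14,2)–(24,0): clear
  edge (24,0)–(21,7): clear
  edge (21,7)–(14,2): clear
  midpoint (27/2,10) outside
  → clear
Obstacle 3 [(1,0) (9,1) (10,10) (6,10) (2,9)]:
  edge (1,0)–(9,1): clear
  edge (9,1)–(10,10): clear
  edge (10,10)–(6,10): clear
  edge (6,10)–(2,9): clear
  edge (2,9)–(1,0): clear
  midpoint (27/2,10) outside
  → clear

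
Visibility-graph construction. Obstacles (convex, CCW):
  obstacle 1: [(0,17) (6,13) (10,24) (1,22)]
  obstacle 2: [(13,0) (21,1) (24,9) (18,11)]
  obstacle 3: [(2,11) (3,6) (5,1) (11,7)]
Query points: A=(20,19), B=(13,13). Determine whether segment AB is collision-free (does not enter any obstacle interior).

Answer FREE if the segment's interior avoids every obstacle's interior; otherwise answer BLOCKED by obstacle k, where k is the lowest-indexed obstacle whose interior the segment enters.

Obstacle 1 [(0,17) (6,13) (10,24) (1,22)]:
  edge (0,17)–(6,13): clear
  edge (6,13)–(10,24): clear
  edge (10,24)–(1,22): clear
  edge (1,22)–(0,17): clear
  midpoint (33/2,16) outside
  → clear
Obstacle 2 [(13,0) (21,1) (24,9) (18,11)]:
  edge (13,0)–(21,1): clear
  edge (21,1)–(24,9): clear
  edge (24,9)–(18,11): clear
  edge (18,11)–(13,0): clear
  midpoint (33/2,16) outside
  → clear
Obstacle 3 [(2,11) (3,6) (5,1) (11,7)]:
  edge (2,11)–(3,6): clear
  edge (3,6)–(5,1): clear
  edge (5,1)–(11,7): clear
  edge (11,7)–(2,11): clear
  midpoint (33/2,16) outside
  → clear

FREE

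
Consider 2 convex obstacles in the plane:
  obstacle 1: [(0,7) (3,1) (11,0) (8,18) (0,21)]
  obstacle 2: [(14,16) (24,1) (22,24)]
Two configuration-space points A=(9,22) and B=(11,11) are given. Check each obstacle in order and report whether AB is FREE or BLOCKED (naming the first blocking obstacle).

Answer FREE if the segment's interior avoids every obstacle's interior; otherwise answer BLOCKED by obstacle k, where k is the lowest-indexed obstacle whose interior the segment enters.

FREE

Obstacle 1 [(0,7) (3,1) (11,0) (8,18) (0,21)]:
  edge (0,7)–(3,1): clear
  edge (3,1)–(11,0): clear
  edge (11,0)–(8,18): clear
  edge (8,18)–(0,21): clear
  edge (0,21)–(0,7): clear
  midpoint (10,33/2) outside
  → clear
Obstacle 2 [(14,16) (24,1) (22,24)]:
  edge (14,16)–(24,1): clear
  edge (24,1)–(22,24): clear
  edge (22,24)–(14,16): clear
  midpoint (10,33/2) outside
  → clear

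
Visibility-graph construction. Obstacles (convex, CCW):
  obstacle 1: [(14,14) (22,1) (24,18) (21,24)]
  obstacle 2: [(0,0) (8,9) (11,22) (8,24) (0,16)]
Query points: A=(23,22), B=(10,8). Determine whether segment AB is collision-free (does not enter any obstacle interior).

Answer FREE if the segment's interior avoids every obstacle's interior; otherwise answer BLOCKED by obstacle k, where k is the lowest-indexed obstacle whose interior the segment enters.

BLOCKED by obstacle 1

Obstacle 1 [(14,14) (22,1) (24,18) (21,24)]:
  edge (14,14)–(22,1): crosses AB
  edge (22,1)–(24,18): clear
  edge (24,18)–(21,24): crosses AB
  edge (21,24)–(14,14): clear
  → BLOCKED
Obstacle 2 [(0,0) (8,9) (11,22) (8,24) (0,16)]:
  edge (0,0)–(8,9): clear
  edge (8,9)–(11,22): clear
  edge (11,22)–(8,24): clear
  edge (8,24)–(0,16): clear
  edge (0,16)–(0,0): clear
  midpoint (33/2,15) outside
  → clear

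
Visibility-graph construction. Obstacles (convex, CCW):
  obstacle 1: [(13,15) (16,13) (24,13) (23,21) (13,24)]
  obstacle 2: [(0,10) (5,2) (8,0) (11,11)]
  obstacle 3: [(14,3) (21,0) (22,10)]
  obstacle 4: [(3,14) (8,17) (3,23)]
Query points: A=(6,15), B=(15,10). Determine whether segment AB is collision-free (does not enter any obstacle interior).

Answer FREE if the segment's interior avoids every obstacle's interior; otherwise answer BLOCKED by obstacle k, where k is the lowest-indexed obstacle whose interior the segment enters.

Obstacle 1 [(13,15) (16,13) (24,13) (23,21) (13,24)]:
  edge (13,15)–(16,13): clear
  edge (16,13)–(24,13): clear
  edge (24,13)–(23,21): clear
  edge (23,21)–(13,24): clear
  edge (13,24)–(13,15): clear
  midpoint (21/2,25/2) outside
  → clear
Obstacle 2 [(0,10) (5,2) (8,0) (11,11)]:
  edge (0,10)–(5,2): clear
  edge (5,2)–(8,0): clear
  edge (8,0)–(11,11): clear
  edge (11,11)–(0,10): clear
  midpoint (21/2,25/2) outside
  → clear
Obstacle 3 [(14,3) (21,0) (22,10)]:
  edge (14,3)–(21,0): clear
  edge (21,0)–(22,10): clear
  edge (22,10)–(14,3): clear
  midpoint (21/2,25/2) outside
  → clear
Obstacle 4 [(3,14) (8,17) (3,23)]:
  edge (3,14)–(8,17): clear
  edge (8,17)–(3,23): clear
  edge (3,23)–(3,14): clear
  midpoint (21/2,25/2) outside
  → clear

FREE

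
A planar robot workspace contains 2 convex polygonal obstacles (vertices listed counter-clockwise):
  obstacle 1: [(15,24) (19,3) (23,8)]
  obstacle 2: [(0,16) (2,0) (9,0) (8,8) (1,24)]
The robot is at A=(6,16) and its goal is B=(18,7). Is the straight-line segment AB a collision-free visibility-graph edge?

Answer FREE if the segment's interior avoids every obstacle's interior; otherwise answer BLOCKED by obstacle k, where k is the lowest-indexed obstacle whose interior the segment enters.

Obstacle 1 [(15,24) (19,3) (23,8)]:
  edge (15,24)–(19,3): clear
  edge (19,3)–(23,8): clear
  edge (23,8)–(15,24): clear
  midpoint (12,23/2) outside
  → clear
Obstacle 2 [(0,16) (2,0) (9,0) (8,8) (1,24)]:
  edge (0,16)–(2,0): clear
  edge (2,0)–(9,0): clear
  edge (9,0)–(8,8): clear
  edge (8,8)–(1,24): clear
  edge (1,24)–(0,16): clear
  midpoint (12,23/2) outside
  → clear

FREE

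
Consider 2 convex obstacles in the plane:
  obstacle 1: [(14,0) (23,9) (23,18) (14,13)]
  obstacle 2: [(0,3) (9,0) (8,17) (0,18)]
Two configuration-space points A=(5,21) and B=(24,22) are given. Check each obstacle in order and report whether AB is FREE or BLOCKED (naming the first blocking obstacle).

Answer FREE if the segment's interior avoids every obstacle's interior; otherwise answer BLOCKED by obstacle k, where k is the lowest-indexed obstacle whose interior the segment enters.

Obstacle 1 [(14,0) (23,9) (23,18) (14,13)]:
  edge (14,0)–(23,9): clear
  edge (23,9)–(23,18): clear
  edge (23,18)–(14,13): clear
  edge (14,13)–(14,0): clear
  midpoint (29/2,43/2) outside
  → clear
Obstacle 2 [(0,3) (9,0) (8,17) (0,18)]:
  edge (0,3)–(9,0): clear
  edge (9,0)–(8,17): clear
  edge (8,17)–(0,18): clear
  edge (0,18)–(0,3): clear
  midpoint (29/2,43/2) outside
  → clear

FREE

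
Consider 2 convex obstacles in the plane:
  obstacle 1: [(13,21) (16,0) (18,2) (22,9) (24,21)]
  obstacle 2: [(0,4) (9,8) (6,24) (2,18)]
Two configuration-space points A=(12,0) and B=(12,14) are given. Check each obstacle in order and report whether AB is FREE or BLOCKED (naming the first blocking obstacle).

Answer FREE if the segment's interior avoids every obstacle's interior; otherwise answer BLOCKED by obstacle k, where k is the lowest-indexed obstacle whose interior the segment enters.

Obstacle 1 [(13,21) (16,0) (18,2) (22,9) (24,21)]:
  edge (13,21)–(16,0): clear
  edge (16,0)–(18,2): clear
  edge (18,2)–(22,9): clear
  edge (22,9)–(24,21): clear
  edge (24,21)–(13,21): clear
  midpoint (12,7) outside
  → clear
Obstacle 2 [(0,4) (9,8) (6,24) (2,18)]:
  edge (0,4)–(9,8): clear
  edge (9,8)–(6,24): clear
  edge (6,24)–(2,18): clear
  edge (2,18)–(0,4): clear
  midpoint (12,7) outside
  → clear

FREE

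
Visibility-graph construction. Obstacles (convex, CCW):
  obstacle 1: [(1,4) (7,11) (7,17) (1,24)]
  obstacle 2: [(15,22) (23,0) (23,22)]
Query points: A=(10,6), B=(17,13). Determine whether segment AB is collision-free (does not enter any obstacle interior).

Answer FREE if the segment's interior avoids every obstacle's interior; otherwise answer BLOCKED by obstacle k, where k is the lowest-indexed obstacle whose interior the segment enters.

FREE

Obstacle 1 [(1,4) (7,11) (7,17) (1,24)]:
  edge (1,4)–(7,11): clear
  edge (7,11)–(7,17): clear
  edge (7,17)–(1,24): clear
  edge (1,24)–(1,4): clear
  midpoint (27/2,19/2) outside
  → clear
Obstacle 2 [(15,22) (23,0) (23,22)]:
  edge (15,22)–(23,0): clear
  edge (23,0)–(23,22): clear
  edge (23,22)–(15,22): clear
  midpoint (27/2,19/2) outside
  → clear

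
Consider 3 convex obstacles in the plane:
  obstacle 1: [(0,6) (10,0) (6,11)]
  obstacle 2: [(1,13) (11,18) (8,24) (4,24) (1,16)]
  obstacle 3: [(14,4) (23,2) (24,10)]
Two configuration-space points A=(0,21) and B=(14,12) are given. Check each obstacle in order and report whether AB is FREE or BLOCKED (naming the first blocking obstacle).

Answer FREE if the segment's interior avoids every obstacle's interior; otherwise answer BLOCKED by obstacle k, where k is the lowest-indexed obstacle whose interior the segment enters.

Obstacle 1 [(0,6) (10,0) (6,11)]:
  edge (0,6)–(10,0): clear
  edge (10,0)–(6,11): clear
  edge (6,11)–(0,6): clear
  midpoint (7,33/2) outside
  → clear
Obstacle 2 [(1,13) (11,18) (8,24) (4,24) (1,16)]:
  edge (1,13)–(11,18): crosses AB
  edge (11,18)–(8,24): clear
  edge (8,24)–(4,24): clear
  edge (4,24)–(1,16): crosses AB
  edge (1,16)–(1,13): clear
  → BLOCKED
Obstacle 3 [(14,4) (23,2) (24,10)]:
  edge (14,4)–(23,2): clear
  edge (23,2)–(24,10): clear
  edge (24,10)–(14,4): clear
  midpoint (7,33/2) outside
  → clear

BLOCKED by obstacle 2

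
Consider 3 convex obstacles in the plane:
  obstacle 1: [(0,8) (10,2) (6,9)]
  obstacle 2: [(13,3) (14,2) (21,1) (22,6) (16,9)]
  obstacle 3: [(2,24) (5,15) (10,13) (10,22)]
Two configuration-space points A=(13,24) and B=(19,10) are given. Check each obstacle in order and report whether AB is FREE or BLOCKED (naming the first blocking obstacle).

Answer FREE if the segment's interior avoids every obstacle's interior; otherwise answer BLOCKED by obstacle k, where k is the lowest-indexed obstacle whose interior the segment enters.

Obstacle 1 [(0,8) (10,2) (6,9)]:
  edge (0,8)–(10,2): clear
  edge (10,2)–(6,9): clear
  edge (6,9)–(0,8): clear
  midpoint (16,17) outside
  → clear
Obstacle 2 [(13,3) (14,2) (21,1) (22,6) (16,9)]:
  edge (13,3)–(14,2): clear
  edge (14,2)–(21,1): clear
  edge (21,1)–(22,6): clear
  edge (22,6)–(16,9): clear
  edge (16,9)–(13,3): clear
  midpoint (16,17) outside
  → clear
Obstacle 3 [(2,24) (5,15) (10,13) (10,22)]:
  edge (2,24)–(5,15): clear
  edge (5,15)–(10,13): clear
  edge (10,13)–(10,22): clear
  edge (10,22)–(2,24): clear
  midpoint (16,17) outside
  → clear

FREE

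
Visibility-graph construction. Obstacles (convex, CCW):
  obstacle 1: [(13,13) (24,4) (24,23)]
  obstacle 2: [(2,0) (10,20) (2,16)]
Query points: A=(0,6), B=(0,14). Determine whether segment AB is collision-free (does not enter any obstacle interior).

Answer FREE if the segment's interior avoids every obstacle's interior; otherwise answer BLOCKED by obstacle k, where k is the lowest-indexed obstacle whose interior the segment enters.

Obstacle 1 [(13,13) (24,4) (24,23)]:
  edge (13,13)–(24,4): clear
  edge (24,4)–(24,23): clear
  edge (24,23)–(13,13): clear
  midpoint (0,10) outside
  → clear
Obstacle 2 [(2,0) (10,20) (2,16)]:
  edge (2,0)–(10,20): clear
  edge (10,20)–(2,16): clear
  edge (2,16)–(2,0): clear
  midpoint (0,10) outside
  → clear

FREE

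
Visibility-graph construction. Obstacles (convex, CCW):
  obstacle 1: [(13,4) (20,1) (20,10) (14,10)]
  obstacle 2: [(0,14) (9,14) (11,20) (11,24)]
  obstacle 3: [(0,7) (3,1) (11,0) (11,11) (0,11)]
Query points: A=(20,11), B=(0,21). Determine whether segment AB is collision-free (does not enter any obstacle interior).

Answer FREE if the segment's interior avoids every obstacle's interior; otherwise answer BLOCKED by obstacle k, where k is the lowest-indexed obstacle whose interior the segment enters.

BLOCKED by obstacle 2

Obstacle 1 [(13,4) (20,1) (20,10) (14,10)]:
  edge (13,4)–(20,1): clear
  edge (20,1)–(20,10): clear
  edge (20,10)–(14,10): clear
  edge (14,10)–(13,4): clear
  midpoint (10,16) outside
  → clear
Obstacle 2 [(0,14) (9,14) (11,20) (11,24)]:
  edge (0,14)–(9,14): clear
  edge (9,14)–(11,20): crosses AB
  edge (11,20)–(11,24): clear
  edge (11,24)–(0,14): crosses AB
  → BLOCKED
Obstacle 3 [(0,7) (3,1) (11,0) (11,11) (0,11)]:
  edge (0,7)–(3,1): clear
  edge (3,1)–(11,0): clear
  edge (11,0)–(11,11): clear
  edge (11,11)–(0,11): clear
  edge (0,11)–(0,7): clear
  midpoint (10,16) outside
  → clear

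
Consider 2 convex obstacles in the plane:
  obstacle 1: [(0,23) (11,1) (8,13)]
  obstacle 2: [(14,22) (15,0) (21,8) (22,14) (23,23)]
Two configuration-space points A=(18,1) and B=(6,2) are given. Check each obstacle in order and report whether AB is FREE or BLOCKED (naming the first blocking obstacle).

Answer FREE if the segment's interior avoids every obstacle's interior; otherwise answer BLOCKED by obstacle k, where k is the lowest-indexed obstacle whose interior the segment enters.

Obstacle 1 [(0,23) (11,1) (8,13)]:
  edge (0,23)–(11,1): crosses AB
  edge (11,1)–(8,13): crosses AB
  edge (8,13)–(0,23): clear
  → BLOCKED
Obstacle 2 [(14,22) (15,0) (21,8) (22,14) (23,23)]:
  edge (14,22)–(15,0): crosses AB
  edge (15,0)–(21,8): crosses AB
  edge (21,8)–(22,14): clear
  edge (22,14)–(23,23): clear
  edge (23,23)–(14,22): clear
  → BLOCKED

BLOCKED by obstacle 1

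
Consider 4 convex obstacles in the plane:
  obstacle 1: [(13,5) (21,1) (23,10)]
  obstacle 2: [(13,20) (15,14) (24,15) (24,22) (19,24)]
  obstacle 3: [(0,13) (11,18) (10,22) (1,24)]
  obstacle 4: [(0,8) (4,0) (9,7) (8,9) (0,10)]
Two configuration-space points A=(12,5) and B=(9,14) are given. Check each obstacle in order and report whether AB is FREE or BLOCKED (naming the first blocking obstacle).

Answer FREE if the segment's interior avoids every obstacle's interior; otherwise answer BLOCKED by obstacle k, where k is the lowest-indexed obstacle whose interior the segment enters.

FREE

Obstacle 1 [(13,5) (21,1) (23,10)]:
  edge (13,5)–(21,1): clear
  edge (21,1)–(23,10): clear
  edge (23,10)–(13,5): clear
  midpoint (21/2,19/2) outside
  → clear
Obstacle 2 [(13,20) (15,14) (24,15) (24,22) (19,24)]:
  edge (13,20)–(15,14): clear
  edge (15,14)–(24,15): clear
  edge (24,15)–(24,22): clear
  edge (24,22)–(19,24): clear
  edge (19,24)–(13,20): clear
  midpoint (21/2,19/2) outside
  → clear
Obstacle 3 [(0,13) (11,18) (10,22) (1,24)]:
  edge (0,13)–(11,18): clear
  edge (11,18)–(10,22): clear
  edge (10,22)–(1,24): clear
  edge (1,24)–(0,13): clear
  midpoint (21/2,19/2) outside
  → clear
Obstacle 4 [(0,8) (4,0) (9,7) (8,9) (0,10)]:
  edge (0,8)–(4,0): clear
  edge (4,0)–(9,7): clear
  edge (9,7)–(8,9): clear
  edge (8,9)–(0,10): clear
  edge (0,10)–(0,8): clear
  midpoint (21/2,19/2) outside
  → clear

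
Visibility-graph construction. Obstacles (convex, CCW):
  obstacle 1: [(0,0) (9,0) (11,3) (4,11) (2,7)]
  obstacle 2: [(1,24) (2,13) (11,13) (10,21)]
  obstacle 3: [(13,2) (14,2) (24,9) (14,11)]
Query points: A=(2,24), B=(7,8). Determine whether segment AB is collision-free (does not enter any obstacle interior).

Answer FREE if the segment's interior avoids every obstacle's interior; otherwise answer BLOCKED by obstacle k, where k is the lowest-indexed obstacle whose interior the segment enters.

BLOCKED by obstacle 2

Obstacle 1 [(0,0) (9,0) (11,3) (4,11) (2,7)]:
  edge (0,0)–(9,0): clear
  edge (9,0)–(11,3): clear
  edge (11,3)–(4,11): clear
  edge (4,11)–(2,7): clear
  edge (2,7)–(0,0): clear
  midpoint (9/2,16) outside
  → clear
Obstacle 2 [(1,24) (2,13) (11,13) (10,21)]:
  edge (1,24)–(2,13): clear
  edge (2,13)–(11,13): crosses AB
  edge (11,13)–(10,21): clear
  edge (10,21)–(1,24): crosses AB
  → BLOCKED
Obstacle 3 [(13,2) (14,2) (24,9) (14,11)]:
  edge (13,2)–(14,2): clear
  edge (14,2)–(24,9): clear
  edge (24,9)–(14,11): clear
  edge (14,11)–(13,2): clear
  midpoint (9/2,16) outside
  → clear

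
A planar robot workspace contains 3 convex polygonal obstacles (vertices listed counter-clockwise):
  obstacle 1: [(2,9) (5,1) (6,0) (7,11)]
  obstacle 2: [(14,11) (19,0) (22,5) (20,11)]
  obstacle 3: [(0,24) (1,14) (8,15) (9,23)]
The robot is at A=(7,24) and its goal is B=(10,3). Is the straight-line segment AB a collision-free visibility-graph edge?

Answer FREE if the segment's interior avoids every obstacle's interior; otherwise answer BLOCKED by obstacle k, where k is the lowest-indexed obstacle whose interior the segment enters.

BLOCKED by obstacle 3

Obstacle 1 [(2,9) (5,1) (6,0) (7,11)]:
  edge (2,9)–(5,1): clear
  edge (5,1)–(6,0): clear
  edge (6,0)–(7,11): clear
  edge (7,11)–(2,9): clear
  midpoint (17/2,27/2) outside
  → clear
Obstacle 2 [(14,11) (19,0) (22,5) (20,11)]:
  edge (14,11)–(19,0): clear
  edge (19,0)–(22,5): clear
  edge (22,5)–(20,11): clear
  edge (20,11)–(14,11): clear
  midpoint (17/2,27/2) outside
  → clear
Obstacle 3 [(0,24) (1,14) (8,15) (9,23)]:
  edge (0,24)–(1,14): clear
  edge (1,14)–(8,15): clear
  edge (8,15)–(9,23): crosses AB
  edge (9,23)–(0,24): crosses AB
  → BLOCKED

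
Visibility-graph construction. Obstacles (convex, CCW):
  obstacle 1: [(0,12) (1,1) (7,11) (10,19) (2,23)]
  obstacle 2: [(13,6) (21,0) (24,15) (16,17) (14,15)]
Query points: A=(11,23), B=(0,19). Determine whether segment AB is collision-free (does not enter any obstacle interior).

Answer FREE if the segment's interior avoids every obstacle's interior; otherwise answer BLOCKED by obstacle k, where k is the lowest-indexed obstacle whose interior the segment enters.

Obstacle 1 [(0,12) (1,1) (7,11) (10,19) (2,23)]:
  edge (0,12)–(1,1): clear
  edge (1,1)–(7,11): clear
  edge (7,11)–(10,19): clear
  edge (10,19)–(2,23): crosses AB
  edge (2,23)–(0,12): crosses AB
  → BLOCKED
Obstacle 2 [(13,6) (21,0) (24,15) (16,17) (14,15)]:
  edge (13,6)–(21,0): clear
  edge (21,0)–(24,15): clear
  edge (24,15)–(16,17): clear
  edge (16,17)–(14,15): clear
  edge (14,15)–(13,6): clear
  midpoint (11/2,21) outside
  → clear

BLOCKED by obstacle 1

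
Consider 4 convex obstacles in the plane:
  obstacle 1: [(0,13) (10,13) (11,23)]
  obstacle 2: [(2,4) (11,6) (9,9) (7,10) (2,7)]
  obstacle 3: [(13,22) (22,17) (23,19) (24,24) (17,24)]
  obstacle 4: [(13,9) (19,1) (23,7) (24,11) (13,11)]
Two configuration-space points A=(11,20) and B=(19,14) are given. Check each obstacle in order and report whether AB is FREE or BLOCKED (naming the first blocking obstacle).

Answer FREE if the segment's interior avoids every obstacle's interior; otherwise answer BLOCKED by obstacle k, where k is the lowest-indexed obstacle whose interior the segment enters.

FREE

Obstacle 1 [(0,13) (10,13) (11,23)]:
  edge (0,13)–(10,13): clear
  edge (10,13)–(11,23): clear
  edge (11,23)–(0,13): clear
  midpoint (15,17) outside
  → clear
Obstacle 2 [(2,4) (11,6) (9,9) (7,10) (2,7)]:
  edge (2,4)–(11,6): clear
  edge (11,6)–(9,9): clear
  edge (9,9)–(7,10): clear
  edge (7,10)–(2,7): clear
  edge (2,7)–(2,4): clear
  midpoint (15,17) outside
  → clear
Obstacle 3 [(13,22) (22,17) (23,19) (24,24) (17,24)]:
  edge (13,22)–(22,17): clear
  edge (22,17)–(23,19): clear
  edge (23,19)–(24,24): clear
  edge (24,24)–(17,24): clear
  edge (17,24)–(13,22): clear
  midpoint (15,17) outside
  → clear
Obstacle 4 [(13,9) (19,1) (23,7) (24,11) (13,11)]:
  edge (13,9)–(19,1): clear
  edge (19,1)–(23,7): clear
  edge (23,7)–(24,11): clear
  edge (24,11)–(13,11): clear
  edge (13,11)–(13,9): clear
  midpoint (15,17) outside
  → clear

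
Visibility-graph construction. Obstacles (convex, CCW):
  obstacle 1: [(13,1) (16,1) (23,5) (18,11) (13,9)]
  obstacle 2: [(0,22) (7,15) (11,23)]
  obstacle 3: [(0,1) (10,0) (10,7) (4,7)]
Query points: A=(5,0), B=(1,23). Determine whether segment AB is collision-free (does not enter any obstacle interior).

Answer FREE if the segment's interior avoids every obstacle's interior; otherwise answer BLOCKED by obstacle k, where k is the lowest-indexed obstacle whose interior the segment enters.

BLOCKED by obstacle 2

Obstacle 1 [(13,1) (16,1) (23,5) (18,11) (13,9)]:
  edge (13,1)–(16,1): clear
  edge (16,1)–(23,5): clear
  edge (23,5)–(18,11): clear
  edge (18,11)–(13,9): clear
  edge (13,9)–(13,1): clear
  midpoint (3,23/2) outside
  → clear
Obstacle 2 [(0,22) (7,15) (11,23)]:
  edge (0,22)–(7,15): crosses AB
  edge (7,15)–(11,23): clear
  edge (11,23)–(0,22): crosses AB
  → BLOCKED
Obstacle 3 [(0,1) (10,0) (10,7) (4,7)]:
  edge (0,1)–(10,0): crosses AB
  edge (10,0)–(10,7): clear
  edge (10,7)–(4,7): clear
  edge (4,7)–(0,1): crosses AB
  → BLOCKED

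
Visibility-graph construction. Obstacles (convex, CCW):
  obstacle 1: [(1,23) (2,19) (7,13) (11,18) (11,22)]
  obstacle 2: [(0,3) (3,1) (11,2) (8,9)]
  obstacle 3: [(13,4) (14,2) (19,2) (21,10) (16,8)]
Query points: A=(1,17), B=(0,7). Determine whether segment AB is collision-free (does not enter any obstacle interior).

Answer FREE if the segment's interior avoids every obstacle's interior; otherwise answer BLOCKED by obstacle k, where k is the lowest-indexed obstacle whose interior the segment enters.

FREE

Obstacle 1 [(1,23) (2,19) (7,13) (11,18) (11,22)]:
  edge (1,23)–(2,19): clear
  edge (2,19)–(7,13): clear
  edge (7,13)–(11,18): clear
  edge (11,18)–(11,22): clear
  edge (11,22)–(1,23): clear
  midpoint (1/2,12) outside
  → clear
Obstacle 2 [(0,3) (3,1) (11,2) (8,9)]:
  edge (0,3)–(3,1): clear
  edge (3,1)–(11,2): clear
  edge (11,2)–(8,9): clear
  edge (8,9)–(0,3): clear
  midpoint (1/2,12) outside
  → clear
Obstacle 3 [(13,4) (14,2) (19,2) (21,10) (16,8)]:
  edge (13,4)–(14,2): clear
  edge (14,2)–(19,2): clear
  edge (19,2)–(21,10): clear
  edge (21,10)–(16,8): clear
  edge (16,8)–(13,4): clear
  midpoint (1/2,12) outside
  → clear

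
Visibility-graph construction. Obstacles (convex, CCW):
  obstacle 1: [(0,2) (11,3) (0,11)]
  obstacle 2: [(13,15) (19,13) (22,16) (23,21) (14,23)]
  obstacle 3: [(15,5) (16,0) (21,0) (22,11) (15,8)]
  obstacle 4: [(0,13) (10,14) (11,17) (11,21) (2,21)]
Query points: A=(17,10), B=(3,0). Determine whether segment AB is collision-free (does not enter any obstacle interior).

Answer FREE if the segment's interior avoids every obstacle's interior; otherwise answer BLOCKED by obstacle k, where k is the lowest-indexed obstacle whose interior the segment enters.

BLOCKED by obstacle 1

Obstacle 1 [(0,2) (11,3) (0,11)]:
  edge (0,2)–(11,3): crosses AB
  edge (11,3)–(0,11): crosses AB
  edge (0,11)–(0,2): clear
  → BLOCKED
Obstacle 2 [(13,15) (19,13) (22,16) (23,21) (14,23)]:
  edge (13,15)–(19,13): clear
  edge (19,13)–(22,16): clear
  edge (22,16)–(23,21): clear
  edge (23,21)–(14,23): clear
  edge (14,23)–(13,15): clear
  midpoint (10,5) outside
  → clear
Obstacle 3 [(15,5) (16,0) (21,0) (22,11) (15,8)]:
  edge (15,5)–(16,0): clear
  edge (16,0)–(21,0): clear
  edge (21,0)–(22,11): clear
  edge (22,11)–(15,8): clear
  edge (15,8)–(15,5): clear
  midpoint (10,5) outside
  → clear
Obstacle 4 [(0,13) (10,14) (11,17) (11,21) (2,21)]:
  edge (0,13)–(10,14): clear
  edge (10,14)–(11,17): clear
  edge (11,17)–(11,21): clear
  edge (11,21)–(2,21): clear
  edge (2,21)–(0,13): clear
  midpoint (10,5) outside
  → clear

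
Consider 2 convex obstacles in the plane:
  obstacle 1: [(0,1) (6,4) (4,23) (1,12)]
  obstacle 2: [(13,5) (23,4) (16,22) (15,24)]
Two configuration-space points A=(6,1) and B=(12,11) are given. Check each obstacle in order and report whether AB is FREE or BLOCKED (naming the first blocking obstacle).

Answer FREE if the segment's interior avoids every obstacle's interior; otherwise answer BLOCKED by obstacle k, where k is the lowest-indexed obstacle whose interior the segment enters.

Obstacle 1 [(0,1) (6,4) (4,23) (1,12)]:
  edge (0,1)–(6,4): clear
  edge (6,4)–(4,23): clear
  edge (4,23)–(1,12): clear
  edge (1,12)–(0,1): clear
  midpoint (9,6) outside
  → clear
Obstacle 2 [(13,5) (23,4) (16,22) (15,24)]:
  edge (13,5)–(23,4): clear
  edge (23,4)–(16,22): clear
  edge (16,22)–(15,24): clear
  edge (15,24)–(13,5): clear
  midpoint (9,6) outside
  → clear

FREE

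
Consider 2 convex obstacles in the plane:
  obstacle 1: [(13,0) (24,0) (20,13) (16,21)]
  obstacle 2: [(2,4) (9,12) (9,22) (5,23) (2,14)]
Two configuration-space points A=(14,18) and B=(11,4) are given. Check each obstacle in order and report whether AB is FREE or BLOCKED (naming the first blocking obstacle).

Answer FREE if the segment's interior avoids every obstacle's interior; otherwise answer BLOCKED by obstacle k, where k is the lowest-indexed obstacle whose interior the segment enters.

Obstacle 1 [(13,0) (24,0) (20,13) (16,21)]:
  edge (13,0)–(24,0): clear
  edge (24,0)–(20,13): clear
  edge (20,13)–(16,21): clear
  edge (16,21)–(13,0): clear
  midpoint (25/2,11) outside
  → clear
Obstacle 2 [(2,4) (9,12) (9,22) (5,23) (2,14)]:
  edge (2,4)–(9,12): clear
  edge (9,12)–(9,22): clear
  edge (9,22)–(5,23): clear
  edge (5,23)–(2,14): clear
  edge (2,14)–(2,4): clear
  midpoint (25/2,11) outside
  → clear

FREE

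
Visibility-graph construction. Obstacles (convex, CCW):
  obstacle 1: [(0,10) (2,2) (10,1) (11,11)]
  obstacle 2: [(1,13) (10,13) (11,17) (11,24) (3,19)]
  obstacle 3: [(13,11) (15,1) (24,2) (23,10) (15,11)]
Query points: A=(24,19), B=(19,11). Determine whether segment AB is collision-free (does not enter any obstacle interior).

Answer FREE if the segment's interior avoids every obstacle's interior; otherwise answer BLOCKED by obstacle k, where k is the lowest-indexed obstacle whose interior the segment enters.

Obstacle 1 [(0,10) (2,2) (10,1) (11,11)]:
  edge (0,10)–(2,2): clear
  edge (2,2)–(10,1): clear
  edge (10,1)–(11,11): clear
  edge (11,11)–(0,10): clear
  midpoint (43/2,15) outside
  → clear
Obstacle 2 [(1,13) (10,13) (11,17) (11,24) (3,19)]:
  edge (1,13)–(10,13): clear
  edge (10,13)–(11,17): clear
  edge (11,17)–(11,24): clear
  edge (11,24)–(3,19): clear
  edge (3,19)–(1,13): clear
  midpoint (43/2,15) outside
  → clear
Obstacle 3 [(13,11) (15,1) (24,2) (23,10) (15,11)]:
  edge (13,11)–(15,1): clear
  edge (15,1)–(24,2): clear
  edge (24,2)–(23,10): clear
  edge (23,10)–(15,11): clear
  edge (15,11)–(13,11): clear
  midpoint (43/2,15) outside
  → clear

FREE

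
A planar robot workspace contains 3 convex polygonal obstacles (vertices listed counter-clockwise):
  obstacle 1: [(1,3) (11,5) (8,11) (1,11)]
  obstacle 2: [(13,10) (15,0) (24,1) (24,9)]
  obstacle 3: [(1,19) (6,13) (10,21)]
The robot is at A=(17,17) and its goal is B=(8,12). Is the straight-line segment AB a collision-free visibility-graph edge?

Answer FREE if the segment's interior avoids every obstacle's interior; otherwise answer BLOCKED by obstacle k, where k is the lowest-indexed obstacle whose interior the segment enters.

Obstacle 1 [(1,3) (11,5) (8,11) (1,11)]:
  edge (1,3)–(11,5): clear
  edge (11,5)–(8,11): clear
  edge (8,11)–(1,11): clear
  edge (1,11)–(1,3): clear
  midpoint (25/2,29/2) outside
  → clear
Obstacle 2 [(13,10) (15,0) (24,1) (24,9)]:
  edge (13,10)–(15,0): clear
  edge (15,0)–(24,1): clear
  edge (24,1)–(24,9): clear
  edge (24,9)–(13,10): clear
  midpoint (25/2,29/2) outside
  → clear
Obstacle 3 [(1,19) (6,13) (10,21)]:
  edge (1,19)–(6,13): clear
  edge (6,13)–(10,21): clear
  edge (10,21)–(1,19): clear
  midpoint (25/2,29/2) outside
  → clear

FREE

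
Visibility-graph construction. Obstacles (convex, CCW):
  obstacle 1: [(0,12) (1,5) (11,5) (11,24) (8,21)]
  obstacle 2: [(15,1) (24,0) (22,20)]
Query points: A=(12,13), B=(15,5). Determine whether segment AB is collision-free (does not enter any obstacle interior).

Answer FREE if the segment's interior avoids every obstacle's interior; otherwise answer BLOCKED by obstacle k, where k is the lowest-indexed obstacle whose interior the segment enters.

FREE

Obstacle 1 [(0,12) (1,5) (11,5) (11,24) (8,21)]:
  edge (0,12)–(1,5): clear
  edge (1,5)–(11,5): clear
  edge (11,5)–(11,24): clear
  edge (11,24)–(8,21): clear
  edge (8,21)–(0,12): clear
  midpoint (27/2,9) outside
  → clear
Obstacle 2 [(15,1) (24,0) (22,20)]:
  edge (15,1)–(24,0): clear
  edge (24,0)–(22,20): clear
  edge (22,20)–(15,1): clear
  midpoint (27/2,9) outside
  → clear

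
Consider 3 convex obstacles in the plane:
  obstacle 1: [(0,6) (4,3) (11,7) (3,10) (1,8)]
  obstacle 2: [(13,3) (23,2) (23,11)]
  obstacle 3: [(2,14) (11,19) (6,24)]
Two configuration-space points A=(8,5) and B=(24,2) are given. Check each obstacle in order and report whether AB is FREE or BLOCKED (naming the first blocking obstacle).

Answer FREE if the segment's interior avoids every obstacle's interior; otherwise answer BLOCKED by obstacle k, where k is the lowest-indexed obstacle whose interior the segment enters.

Obstacle 1 [(0,6) (4,3) (11,7) (3,10) (1,8)]:
  edge (0,6)–(4,3): clear
  edge (4,3)–(11,7): clear
  edge (11,7)–(3,10): clear
  edge (3,10)–(1,8): clear
  edge (1,8)–(0,6): clear
  midpoint (16,7/2) outside
  → clear
Obstacle 2 [(13,3) (23,2) (23,11)]:
  edge (13,3)–(23,2): clear
  edge (23,2)–(23,11): crosses AB
  edge (23,11)–(13,3): crosses AB
  → BLOCKED
Obstacle 3 [(2,14) (11,19) (6,24)]:
  edge (2,14)–(11,19): clear
  edge (11,19)–(6,24): clear
  edge (6,24)–(2,14): clear
  midpoint (16,7/2) outside
  → clear

BLOCKED by obstacle 2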